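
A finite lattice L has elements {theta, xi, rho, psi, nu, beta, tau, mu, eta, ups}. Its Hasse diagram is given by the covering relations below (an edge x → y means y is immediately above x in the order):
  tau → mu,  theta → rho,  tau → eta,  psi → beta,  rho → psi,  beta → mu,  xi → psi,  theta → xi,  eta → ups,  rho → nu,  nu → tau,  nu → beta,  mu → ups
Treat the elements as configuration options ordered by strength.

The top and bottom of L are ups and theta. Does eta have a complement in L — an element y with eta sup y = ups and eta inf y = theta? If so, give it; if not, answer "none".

Need y with eta ∨ y = ups and eta ∧ y = theta.
Checking each element gives: xi.

xi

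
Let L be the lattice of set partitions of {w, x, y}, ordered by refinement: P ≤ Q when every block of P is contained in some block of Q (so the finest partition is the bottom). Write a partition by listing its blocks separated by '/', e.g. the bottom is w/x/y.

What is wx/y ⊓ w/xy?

Common lower bounds of {wx/y, w/xy}: w/x/y.
The greatest among these is w/x/y.

w/x/y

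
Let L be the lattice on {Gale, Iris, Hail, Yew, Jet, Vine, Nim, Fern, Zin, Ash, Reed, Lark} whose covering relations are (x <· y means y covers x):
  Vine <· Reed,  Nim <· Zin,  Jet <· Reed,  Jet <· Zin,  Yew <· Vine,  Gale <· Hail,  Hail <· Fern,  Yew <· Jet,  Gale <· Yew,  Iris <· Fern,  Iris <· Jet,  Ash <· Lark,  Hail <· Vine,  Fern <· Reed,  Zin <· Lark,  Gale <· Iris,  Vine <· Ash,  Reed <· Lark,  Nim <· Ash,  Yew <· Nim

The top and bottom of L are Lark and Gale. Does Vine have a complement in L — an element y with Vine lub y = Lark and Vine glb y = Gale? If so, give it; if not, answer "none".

For every candidate y, either Vine ∨ y ≠ Lark or Vine ∧ y ≠ Gale; no complement exists.

none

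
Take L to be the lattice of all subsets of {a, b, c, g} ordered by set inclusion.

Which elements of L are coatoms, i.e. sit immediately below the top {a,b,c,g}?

{a,b,c}, {a,b,g}, {a,c,g}, {b,c,g}

The coatoms are exactly the elements covered by {a,b,c,g}: {a,b,c}, {a,b,g}, {a,c,g}, {b,c,g}.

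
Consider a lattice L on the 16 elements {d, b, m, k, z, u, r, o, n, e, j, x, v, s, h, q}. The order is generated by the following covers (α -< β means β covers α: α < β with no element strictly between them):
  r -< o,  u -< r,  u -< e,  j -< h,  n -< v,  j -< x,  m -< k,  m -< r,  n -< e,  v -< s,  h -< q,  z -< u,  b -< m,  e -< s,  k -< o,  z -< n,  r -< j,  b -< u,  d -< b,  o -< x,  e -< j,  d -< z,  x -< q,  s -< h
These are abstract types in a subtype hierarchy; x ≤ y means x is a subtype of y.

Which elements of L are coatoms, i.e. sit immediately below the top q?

The coatoms are exactly the elements covered by q: h, x.

h, x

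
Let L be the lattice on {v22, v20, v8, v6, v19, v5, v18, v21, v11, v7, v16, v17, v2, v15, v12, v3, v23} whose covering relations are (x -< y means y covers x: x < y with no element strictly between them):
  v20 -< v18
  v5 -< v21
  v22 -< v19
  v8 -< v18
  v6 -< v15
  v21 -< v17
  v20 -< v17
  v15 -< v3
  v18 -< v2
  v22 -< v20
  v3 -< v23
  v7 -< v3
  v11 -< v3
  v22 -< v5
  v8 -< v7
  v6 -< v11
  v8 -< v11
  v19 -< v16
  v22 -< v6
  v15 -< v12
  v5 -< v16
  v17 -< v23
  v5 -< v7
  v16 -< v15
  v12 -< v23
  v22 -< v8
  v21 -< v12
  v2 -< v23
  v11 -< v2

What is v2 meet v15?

v6

Common lower bounds of {v2, v15}: v22, v6.
The greatest among these is v6.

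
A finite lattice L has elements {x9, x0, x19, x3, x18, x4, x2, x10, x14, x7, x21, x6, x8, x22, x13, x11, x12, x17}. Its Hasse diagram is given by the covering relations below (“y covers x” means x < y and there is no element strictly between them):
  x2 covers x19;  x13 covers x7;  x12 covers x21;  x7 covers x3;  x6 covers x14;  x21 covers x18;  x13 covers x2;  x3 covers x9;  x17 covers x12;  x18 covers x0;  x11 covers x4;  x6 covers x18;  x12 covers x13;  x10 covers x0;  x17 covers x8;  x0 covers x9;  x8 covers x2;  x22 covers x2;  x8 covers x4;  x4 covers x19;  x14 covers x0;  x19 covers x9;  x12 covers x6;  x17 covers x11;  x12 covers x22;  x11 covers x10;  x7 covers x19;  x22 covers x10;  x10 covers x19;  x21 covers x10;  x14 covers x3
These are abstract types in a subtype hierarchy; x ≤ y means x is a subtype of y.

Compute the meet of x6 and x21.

Common lower bounds of {x6, x21}: x0, x18, x9.
The greatest among these is x18.

x18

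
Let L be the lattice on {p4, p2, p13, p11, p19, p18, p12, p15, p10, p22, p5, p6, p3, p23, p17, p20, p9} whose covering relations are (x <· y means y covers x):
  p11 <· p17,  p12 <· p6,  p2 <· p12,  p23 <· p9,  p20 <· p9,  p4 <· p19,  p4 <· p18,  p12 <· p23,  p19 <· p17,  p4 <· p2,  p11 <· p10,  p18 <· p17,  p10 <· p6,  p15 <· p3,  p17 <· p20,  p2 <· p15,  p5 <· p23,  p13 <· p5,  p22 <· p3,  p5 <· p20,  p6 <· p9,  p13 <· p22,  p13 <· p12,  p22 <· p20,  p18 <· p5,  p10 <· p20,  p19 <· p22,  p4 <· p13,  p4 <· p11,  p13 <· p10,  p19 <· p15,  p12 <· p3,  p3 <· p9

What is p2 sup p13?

Common upper bounds of {p2, p13}: p12, p23, p3, p6, p9.
The least among these is p12.

p12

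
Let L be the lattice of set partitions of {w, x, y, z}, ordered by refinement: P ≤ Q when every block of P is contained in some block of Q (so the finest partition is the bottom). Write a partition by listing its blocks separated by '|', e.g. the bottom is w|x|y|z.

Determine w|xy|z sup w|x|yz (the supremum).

The join of w|xy|z and w|x|yz merges any blocks that overlap across the partitions, giving w|xyz.

w|xyz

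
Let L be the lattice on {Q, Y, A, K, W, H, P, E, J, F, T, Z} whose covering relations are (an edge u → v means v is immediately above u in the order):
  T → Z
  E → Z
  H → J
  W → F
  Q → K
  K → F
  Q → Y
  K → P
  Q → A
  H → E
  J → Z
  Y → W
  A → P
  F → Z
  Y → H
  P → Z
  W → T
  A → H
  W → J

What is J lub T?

Z

Common upper bounds of {J, T}: Z.
The least among these is Z.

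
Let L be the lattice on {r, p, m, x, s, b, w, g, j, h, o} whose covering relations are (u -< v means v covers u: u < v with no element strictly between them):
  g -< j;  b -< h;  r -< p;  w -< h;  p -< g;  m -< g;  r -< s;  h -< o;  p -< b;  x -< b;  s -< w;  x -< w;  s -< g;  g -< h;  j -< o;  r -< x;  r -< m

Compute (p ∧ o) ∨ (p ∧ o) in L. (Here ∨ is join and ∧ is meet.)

p

p ∧ o = p
p ∧ o = p
p ∨ p = p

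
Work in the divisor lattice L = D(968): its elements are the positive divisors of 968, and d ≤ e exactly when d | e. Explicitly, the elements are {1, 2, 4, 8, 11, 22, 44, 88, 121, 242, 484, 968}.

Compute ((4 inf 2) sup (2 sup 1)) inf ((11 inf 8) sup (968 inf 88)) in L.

4 ∧ 2 = 2
2 ∨ 1 = 2
2 ∨ 2 = 2
11 ∧ 8 = 1
968 ∧ 88 = 88
1 ∨ 88 = 88
2 ∧ 88 = 2

2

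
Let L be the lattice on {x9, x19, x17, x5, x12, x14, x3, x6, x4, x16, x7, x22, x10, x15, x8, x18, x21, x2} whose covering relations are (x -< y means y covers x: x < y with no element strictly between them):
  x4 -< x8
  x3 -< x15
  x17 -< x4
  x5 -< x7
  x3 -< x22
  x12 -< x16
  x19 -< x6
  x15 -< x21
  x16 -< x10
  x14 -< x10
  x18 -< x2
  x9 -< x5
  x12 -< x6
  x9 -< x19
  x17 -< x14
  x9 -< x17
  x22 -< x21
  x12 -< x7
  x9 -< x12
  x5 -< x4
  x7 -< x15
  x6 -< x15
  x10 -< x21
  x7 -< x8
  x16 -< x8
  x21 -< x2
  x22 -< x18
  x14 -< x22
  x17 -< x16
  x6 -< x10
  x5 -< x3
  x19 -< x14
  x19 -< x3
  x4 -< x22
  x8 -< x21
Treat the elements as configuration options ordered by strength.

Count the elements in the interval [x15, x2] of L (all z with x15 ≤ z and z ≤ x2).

The interval [x15, x2] = {x15, x2, x21}, which has 3 elements.

3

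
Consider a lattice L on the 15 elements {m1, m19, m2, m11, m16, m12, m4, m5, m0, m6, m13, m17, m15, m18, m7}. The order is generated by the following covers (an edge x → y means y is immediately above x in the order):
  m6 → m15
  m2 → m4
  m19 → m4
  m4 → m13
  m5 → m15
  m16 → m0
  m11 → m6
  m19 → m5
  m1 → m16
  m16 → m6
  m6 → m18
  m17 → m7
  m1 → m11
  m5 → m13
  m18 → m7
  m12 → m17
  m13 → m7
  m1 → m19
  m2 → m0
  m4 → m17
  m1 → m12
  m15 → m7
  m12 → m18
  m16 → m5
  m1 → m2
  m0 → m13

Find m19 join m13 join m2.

Common upper bounds of {m19, m13, m2}: m13, m7.
The least among these is m13.

m13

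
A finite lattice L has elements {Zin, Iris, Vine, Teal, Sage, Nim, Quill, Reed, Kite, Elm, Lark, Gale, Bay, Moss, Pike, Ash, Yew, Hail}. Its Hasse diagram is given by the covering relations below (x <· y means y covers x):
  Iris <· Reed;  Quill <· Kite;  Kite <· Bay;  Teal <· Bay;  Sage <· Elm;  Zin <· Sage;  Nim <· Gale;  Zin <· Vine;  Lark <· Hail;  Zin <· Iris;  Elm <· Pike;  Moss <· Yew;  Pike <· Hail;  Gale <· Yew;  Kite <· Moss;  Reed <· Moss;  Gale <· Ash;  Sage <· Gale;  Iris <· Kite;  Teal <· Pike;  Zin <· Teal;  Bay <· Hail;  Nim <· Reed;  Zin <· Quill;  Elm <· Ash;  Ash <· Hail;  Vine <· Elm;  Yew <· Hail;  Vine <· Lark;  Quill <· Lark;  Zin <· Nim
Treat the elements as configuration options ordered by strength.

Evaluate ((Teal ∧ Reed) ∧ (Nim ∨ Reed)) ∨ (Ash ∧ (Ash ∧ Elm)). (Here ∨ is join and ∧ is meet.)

Elm

Teal ∧ Reed = Zin
Nim ∨ Reed = Reed
Zin ∧ Reed = Zin
Ash ∧ Elm = Elm
Ash ∧ Elm = Elm
Zin ∨ Elm = Elm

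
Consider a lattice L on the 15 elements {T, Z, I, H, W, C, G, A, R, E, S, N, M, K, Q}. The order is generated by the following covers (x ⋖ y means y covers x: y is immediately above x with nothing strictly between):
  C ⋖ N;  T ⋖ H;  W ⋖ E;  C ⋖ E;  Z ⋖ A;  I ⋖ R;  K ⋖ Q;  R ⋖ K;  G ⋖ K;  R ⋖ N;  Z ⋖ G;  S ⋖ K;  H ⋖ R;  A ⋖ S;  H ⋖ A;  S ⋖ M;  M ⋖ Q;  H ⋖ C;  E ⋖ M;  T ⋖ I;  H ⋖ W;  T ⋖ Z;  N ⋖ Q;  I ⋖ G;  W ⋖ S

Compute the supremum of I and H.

R

Common upper bounds of {I, H}: K, N, Q, R.
The least among these is R.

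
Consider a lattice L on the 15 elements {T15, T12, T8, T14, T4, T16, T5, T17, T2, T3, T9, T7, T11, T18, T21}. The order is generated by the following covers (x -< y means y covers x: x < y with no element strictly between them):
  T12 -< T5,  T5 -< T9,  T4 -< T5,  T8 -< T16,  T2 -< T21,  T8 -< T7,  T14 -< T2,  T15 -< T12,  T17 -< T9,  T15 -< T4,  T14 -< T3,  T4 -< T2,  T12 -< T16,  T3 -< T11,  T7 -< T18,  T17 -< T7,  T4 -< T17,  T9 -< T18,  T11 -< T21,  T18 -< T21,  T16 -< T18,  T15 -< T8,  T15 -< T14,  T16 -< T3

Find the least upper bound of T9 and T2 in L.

Common upper bounds of {T9, T2}: T21.
The least among these is T21.

T21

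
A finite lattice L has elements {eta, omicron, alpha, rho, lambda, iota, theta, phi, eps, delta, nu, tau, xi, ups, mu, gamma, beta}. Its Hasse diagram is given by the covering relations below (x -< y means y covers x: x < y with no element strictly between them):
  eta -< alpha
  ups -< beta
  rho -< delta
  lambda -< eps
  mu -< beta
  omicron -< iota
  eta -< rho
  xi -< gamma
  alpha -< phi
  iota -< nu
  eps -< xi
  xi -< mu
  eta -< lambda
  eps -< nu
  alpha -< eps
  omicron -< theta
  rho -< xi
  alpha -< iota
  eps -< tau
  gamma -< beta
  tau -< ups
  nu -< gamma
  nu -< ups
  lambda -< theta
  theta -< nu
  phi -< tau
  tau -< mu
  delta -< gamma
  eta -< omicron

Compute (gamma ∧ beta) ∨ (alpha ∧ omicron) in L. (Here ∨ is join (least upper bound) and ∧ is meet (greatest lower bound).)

gamma ∧ beta = gamma
alpha ∧ omicron = eta
gamma ∨ eta = gamma

gamma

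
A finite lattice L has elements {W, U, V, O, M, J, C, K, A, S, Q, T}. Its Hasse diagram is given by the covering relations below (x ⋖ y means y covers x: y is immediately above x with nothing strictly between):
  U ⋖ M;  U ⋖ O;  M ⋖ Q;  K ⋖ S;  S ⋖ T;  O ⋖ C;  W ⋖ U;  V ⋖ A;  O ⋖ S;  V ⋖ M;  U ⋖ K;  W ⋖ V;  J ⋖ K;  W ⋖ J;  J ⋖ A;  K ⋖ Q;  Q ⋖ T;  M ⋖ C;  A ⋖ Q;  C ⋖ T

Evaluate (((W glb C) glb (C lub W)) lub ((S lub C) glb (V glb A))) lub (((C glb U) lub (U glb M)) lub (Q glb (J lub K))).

Q

W ∧ C = W
C ∨ W = C
W ∧ C = W
S ∨ C = T
V ∧ A = V
T ∧ V = V
W ∨ V = V
C ∧ U = U
U ∧ M = U
U ∨ U = U
J ∨ K = K
Q ∧ K = K
U ∨ K = K
V ∨ K = Q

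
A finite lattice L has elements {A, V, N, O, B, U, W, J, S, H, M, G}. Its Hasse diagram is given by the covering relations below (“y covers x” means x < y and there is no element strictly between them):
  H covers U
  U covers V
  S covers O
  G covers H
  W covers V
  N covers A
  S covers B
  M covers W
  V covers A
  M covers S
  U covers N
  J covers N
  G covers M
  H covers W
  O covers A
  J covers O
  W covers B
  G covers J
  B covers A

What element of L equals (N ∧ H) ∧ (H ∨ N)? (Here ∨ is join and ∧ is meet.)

N ∧ H = N
H ∨ N = H
N ∧ H = N

N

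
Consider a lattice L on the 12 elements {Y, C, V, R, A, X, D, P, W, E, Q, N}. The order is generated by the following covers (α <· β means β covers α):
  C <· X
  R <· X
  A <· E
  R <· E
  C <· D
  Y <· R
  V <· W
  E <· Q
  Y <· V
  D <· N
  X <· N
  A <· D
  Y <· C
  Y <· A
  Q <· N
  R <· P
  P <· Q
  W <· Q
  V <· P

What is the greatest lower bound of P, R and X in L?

R

Common lower bounds of {P, R, X}: R, Y.
The greatest among these is R.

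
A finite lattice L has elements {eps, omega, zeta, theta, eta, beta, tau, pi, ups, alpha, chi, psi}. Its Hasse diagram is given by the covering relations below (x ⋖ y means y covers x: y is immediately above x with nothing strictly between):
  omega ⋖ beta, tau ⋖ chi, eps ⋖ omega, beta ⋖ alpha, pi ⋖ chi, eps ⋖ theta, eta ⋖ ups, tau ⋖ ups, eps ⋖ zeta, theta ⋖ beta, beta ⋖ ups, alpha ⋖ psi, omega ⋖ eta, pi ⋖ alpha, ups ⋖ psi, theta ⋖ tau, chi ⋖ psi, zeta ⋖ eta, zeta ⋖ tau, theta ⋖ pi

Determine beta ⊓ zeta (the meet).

eps

Common lower bounds of {beta, zeta}: eps.
The greatest among these is eps.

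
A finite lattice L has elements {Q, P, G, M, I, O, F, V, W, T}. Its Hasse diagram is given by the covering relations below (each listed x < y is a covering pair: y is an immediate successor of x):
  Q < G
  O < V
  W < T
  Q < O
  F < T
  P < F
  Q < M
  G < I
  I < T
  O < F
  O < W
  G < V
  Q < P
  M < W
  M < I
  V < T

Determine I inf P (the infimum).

Q

Common lower bounds of {I, P}: Q.
The greatest among these is Q.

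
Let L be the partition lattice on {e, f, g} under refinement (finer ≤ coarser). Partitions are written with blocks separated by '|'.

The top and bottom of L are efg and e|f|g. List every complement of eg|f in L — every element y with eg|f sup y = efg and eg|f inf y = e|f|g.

ef|g, e|fg

Need y with eg|f ∨ y = efg and eg|f ∧ y = e|f|g.
Checking each element gives: ef|g, e|fg.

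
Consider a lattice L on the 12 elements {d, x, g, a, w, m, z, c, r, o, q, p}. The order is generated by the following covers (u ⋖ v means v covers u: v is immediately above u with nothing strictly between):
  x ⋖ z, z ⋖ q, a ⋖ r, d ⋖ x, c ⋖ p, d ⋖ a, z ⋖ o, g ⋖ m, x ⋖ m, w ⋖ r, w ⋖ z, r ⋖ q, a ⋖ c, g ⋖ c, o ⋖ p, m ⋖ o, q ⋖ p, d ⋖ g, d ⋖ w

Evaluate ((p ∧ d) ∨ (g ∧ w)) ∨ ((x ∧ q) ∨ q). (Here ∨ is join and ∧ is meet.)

q

p ∧ d = d
g ∧ w = d
d ∨ d = d
x ∧ q = x
x ∨ q = q
d ∨ q = q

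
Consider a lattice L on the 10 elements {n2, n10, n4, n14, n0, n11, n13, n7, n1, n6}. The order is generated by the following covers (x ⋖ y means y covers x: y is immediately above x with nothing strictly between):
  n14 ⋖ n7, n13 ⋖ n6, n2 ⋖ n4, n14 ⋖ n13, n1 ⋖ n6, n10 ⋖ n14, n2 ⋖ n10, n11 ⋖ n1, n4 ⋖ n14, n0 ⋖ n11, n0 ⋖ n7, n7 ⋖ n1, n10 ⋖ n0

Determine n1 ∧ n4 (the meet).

n4

Common lower bounds of {n1, n4}: n2, n4.
The greatest among these is n4.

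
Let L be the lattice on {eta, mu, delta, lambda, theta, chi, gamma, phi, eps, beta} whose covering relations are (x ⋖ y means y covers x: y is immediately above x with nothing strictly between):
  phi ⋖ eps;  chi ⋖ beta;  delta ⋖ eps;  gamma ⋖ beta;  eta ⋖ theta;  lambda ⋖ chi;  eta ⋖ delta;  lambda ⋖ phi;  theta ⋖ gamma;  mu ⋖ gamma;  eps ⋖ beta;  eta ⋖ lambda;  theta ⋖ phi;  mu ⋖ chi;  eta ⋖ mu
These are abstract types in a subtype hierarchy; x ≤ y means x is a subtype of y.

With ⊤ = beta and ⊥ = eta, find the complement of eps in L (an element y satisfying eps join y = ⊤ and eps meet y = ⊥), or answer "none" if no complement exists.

Need y with eps ∨ y = beta and eps ∧ y = eta.
Checking each element gives: mu.

mu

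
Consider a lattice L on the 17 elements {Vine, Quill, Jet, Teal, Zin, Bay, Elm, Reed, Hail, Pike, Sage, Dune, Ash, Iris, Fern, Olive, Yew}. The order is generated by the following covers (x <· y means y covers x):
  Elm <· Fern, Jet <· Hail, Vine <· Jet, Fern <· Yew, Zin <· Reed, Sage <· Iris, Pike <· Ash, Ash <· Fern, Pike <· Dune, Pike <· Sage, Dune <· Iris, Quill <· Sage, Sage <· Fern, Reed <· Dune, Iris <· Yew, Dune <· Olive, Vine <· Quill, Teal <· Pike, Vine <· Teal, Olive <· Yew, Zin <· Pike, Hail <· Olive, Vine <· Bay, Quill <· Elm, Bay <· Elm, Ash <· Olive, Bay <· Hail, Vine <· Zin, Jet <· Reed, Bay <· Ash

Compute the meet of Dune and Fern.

Common lower bounds of {Dune, Fern}: Pike, Teal, Vine, Zin.
The greatest among these is Pike.

Pike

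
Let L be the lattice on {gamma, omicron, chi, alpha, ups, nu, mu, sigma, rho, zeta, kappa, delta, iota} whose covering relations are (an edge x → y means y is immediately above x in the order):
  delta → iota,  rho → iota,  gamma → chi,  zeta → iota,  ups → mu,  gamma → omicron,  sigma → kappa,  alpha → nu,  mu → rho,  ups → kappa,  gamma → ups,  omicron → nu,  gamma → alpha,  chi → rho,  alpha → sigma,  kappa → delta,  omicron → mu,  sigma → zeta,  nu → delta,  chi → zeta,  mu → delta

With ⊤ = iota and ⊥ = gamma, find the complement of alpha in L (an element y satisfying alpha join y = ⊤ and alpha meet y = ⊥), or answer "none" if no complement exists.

rho

Need y with alpha ∨ y = iota and alpha ∧ y = gamma.
Checking each element gives: rho.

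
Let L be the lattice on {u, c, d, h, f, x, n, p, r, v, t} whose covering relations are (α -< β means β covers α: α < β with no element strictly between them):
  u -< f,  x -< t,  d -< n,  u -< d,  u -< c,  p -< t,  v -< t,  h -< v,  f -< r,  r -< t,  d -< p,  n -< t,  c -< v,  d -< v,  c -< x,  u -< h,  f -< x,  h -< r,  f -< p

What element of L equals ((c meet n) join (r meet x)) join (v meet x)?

c ∧ n = u
r ∧ x = f
u ∨ f = f
v ∧ x = c
f ∨ c = x

x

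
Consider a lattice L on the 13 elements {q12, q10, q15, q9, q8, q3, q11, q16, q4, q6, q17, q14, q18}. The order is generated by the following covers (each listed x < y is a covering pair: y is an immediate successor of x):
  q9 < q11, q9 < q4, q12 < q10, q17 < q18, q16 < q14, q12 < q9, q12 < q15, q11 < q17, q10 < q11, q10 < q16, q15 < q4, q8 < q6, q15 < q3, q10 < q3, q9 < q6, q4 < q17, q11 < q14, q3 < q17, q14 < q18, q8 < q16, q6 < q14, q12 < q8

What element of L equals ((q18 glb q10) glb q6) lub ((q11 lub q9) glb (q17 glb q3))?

q10

q18 ∧ q10 = q10
q10 ∧ q6 = q12
q11 ∨ q9 = q11
q17 ∧ q3 = q3
q11 ∧ q3 = q10
q12 ∨ q10 = q10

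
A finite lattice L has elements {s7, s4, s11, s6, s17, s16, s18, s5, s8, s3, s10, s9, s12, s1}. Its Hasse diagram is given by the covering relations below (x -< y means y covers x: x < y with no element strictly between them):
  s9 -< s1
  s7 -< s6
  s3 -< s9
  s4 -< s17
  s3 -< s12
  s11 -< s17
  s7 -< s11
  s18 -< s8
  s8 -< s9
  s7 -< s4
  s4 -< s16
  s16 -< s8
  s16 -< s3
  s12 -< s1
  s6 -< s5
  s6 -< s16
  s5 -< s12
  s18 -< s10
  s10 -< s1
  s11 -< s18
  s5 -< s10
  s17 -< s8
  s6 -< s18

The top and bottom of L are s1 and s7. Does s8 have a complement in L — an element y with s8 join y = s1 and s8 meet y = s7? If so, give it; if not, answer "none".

For every candidate y, either s8 ∨ y ≠ s1 or s8 ∧ y ≠ s7; no complement exists.

none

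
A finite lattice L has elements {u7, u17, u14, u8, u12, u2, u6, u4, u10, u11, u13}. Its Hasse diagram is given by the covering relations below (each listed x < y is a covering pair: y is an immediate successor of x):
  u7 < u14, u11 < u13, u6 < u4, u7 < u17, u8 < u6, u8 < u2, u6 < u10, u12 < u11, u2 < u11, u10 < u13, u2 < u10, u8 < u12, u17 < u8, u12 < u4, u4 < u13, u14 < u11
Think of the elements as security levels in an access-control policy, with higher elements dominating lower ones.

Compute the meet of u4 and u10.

Common lower bounds of {u4, u10}: u17, u6, u7, u8.
The greatest among these is u6.

u6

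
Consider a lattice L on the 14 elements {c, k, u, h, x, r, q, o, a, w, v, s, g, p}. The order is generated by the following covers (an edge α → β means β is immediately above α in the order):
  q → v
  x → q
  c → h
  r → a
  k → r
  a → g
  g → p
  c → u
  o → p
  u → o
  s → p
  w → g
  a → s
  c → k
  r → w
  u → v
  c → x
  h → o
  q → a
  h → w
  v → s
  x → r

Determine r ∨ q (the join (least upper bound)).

Common upper bounds of {r, q}: a, g, p, s.
The least among these is a.

a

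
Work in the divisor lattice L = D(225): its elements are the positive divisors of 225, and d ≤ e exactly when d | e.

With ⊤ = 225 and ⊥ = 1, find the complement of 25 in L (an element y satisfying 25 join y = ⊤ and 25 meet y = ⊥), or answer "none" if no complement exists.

Need y with 25 ∨ y = 225 and 25 ∧ y = 1.
Checking each element gives: 9.

9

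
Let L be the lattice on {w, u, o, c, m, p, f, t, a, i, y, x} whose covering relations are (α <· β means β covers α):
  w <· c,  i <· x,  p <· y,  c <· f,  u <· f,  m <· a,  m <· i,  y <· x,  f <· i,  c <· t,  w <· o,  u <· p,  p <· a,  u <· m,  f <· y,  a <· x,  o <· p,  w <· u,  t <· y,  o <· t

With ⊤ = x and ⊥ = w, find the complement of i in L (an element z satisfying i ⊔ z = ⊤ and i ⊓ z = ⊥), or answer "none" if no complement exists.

Need z with i ∨ z = x and i ∧ z = w.
Checking each element gives: o.

o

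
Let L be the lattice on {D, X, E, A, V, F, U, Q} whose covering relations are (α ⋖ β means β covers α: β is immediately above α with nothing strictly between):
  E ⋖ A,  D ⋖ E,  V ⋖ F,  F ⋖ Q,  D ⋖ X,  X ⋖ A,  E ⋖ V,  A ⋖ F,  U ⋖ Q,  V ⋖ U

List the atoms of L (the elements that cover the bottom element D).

The atoms are exactly the elements that cover D: E, X.

E, X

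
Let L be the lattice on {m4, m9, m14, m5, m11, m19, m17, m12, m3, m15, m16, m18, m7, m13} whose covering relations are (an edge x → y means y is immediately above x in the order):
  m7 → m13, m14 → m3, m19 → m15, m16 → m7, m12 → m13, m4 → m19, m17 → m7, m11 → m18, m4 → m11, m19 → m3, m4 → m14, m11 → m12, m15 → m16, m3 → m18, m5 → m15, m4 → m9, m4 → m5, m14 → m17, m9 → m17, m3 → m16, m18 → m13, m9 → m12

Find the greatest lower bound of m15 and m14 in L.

Common lower bounds of {m15, m14}: m4.
The greatest among these is m4.

m4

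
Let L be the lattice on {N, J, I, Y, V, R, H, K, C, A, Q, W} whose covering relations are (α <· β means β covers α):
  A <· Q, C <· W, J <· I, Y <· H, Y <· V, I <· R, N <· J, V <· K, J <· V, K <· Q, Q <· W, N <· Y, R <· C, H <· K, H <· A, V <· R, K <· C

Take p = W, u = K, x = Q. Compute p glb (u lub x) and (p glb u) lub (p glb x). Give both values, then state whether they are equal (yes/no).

Q; Q; yes

u lub x = Q, so p glb (u lub x) = W glb Q = Q.
p glb u = K and p glb x = Q, so (p glb u) lub (p glb x) = K lub Q = Q.
Equal: yes.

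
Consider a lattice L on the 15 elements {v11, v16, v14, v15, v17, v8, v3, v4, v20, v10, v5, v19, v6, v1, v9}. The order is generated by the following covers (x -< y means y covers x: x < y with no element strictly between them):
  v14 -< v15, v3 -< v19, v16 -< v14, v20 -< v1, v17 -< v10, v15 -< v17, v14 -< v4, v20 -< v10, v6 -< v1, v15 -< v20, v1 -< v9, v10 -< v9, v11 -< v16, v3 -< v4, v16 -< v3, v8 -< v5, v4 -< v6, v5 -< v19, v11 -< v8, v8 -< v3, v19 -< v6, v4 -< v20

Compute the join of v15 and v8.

Common upper bounds of {v15, v8}: v1, v10, v20, v9.
The least among these is v20.

v20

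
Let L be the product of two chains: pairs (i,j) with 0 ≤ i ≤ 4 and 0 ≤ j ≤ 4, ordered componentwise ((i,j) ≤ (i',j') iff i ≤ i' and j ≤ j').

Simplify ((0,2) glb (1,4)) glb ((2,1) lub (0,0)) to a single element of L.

(0,1)

(0,2) ∧ (1,4) = (0,2)
(2,1) ∨ (0,0) = (2,1)
(0,2) ∧ (2,1) = (0,1)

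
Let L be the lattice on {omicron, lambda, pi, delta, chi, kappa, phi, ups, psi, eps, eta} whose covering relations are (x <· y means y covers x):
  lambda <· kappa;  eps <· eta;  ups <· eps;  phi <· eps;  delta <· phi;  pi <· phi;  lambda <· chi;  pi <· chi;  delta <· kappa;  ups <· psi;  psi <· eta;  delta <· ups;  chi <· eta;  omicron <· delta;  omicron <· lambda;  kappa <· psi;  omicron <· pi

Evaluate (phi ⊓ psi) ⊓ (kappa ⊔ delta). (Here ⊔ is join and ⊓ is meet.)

delta

phi ∧ psi = delta
kappa ∨ delta = kappa
delta ∧ kappa = delta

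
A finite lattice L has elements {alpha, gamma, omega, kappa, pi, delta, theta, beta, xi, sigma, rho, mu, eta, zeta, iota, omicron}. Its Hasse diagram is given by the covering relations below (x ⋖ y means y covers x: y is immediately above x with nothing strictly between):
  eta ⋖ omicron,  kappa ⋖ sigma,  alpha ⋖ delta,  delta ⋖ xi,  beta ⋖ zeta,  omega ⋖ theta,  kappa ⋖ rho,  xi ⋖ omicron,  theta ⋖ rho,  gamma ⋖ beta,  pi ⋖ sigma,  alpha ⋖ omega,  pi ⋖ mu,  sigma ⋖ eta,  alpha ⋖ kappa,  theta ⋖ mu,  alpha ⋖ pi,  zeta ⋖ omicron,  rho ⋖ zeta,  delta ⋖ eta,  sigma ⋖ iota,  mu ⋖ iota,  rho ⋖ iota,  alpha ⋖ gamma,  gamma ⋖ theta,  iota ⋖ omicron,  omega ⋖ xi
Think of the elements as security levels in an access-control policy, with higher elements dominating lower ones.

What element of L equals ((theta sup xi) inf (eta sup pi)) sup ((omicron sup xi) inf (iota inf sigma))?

eta

theta ∨ xi = omicron
eta ∨ pi = eta
omicron ∧ eta = eta
omicron ∨ xi = omicron
iota ∧ sigma = sigma
omicron ∧ sigma = sigma
eta ∨ sigma = eta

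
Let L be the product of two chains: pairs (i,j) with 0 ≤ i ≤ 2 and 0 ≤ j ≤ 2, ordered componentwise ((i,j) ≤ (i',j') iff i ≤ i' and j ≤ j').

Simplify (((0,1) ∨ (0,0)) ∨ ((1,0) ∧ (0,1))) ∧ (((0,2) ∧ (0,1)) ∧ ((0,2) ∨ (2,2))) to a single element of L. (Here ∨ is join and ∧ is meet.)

(0,1) ∨ (0,0) = (0,1)
(1,0) ∧ (0,1) = (0,0)
(0,1) ∨ (0,0) = (0,1)
(0,2) ∧ (0,1) = (0,1)
(0,2) ∨ (2,2) = (2,2)
(0,1) ∧ (2,2) = (0,1)
(0,1) ∧ (0,1) = (0,1)

(0,1)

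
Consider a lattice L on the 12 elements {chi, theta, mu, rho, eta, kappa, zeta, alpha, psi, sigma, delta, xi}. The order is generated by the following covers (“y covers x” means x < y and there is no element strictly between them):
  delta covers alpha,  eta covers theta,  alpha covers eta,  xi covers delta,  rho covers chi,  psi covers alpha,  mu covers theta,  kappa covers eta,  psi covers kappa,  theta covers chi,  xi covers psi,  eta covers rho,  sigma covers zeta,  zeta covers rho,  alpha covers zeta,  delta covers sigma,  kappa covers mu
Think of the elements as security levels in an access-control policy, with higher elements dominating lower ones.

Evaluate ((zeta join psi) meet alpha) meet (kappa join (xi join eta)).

alpha

zeta ∨ psi = psi
psi ∧ alpha = alpha
xi ∨ eta = xi
kappa ∨ xi = xi
alpha ∧ xi = alpha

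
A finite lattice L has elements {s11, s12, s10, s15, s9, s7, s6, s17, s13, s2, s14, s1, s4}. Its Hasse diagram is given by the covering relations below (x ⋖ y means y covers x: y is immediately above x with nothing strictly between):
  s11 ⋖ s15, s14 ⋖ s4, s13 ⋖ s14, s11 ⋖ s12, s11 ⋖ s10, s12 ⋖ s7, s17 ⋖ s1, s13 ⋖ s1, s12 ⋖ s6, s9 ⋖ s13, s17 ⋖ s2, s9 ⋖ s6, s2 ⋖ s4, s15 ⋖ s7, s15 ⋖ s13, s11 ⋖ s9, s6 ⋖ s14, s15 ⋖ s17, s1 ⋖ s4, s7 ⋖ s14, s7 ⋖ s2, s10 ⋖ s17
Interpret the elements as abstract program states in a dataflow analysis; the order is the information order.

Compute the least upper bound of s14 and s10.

Common upper bounds of {s14, s10}: s4.
The least among these is s4.

s4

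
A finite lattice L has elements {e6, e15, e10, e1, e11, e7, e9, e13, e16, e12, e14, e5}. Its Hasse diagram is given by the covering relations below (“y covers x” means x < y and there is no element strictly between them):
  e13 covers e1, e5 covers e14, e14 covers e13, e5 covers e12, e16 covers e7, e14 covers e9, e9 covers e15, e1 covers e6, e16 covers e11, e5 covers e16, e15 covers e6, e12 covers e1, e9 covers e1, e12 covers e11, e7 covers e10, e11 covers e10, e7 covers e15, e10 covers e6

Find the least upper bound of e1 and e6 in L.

e1

Common upper bounds of {e1, e6}: e1, e12, e13, e14, e5, e9.
The least among these is e1.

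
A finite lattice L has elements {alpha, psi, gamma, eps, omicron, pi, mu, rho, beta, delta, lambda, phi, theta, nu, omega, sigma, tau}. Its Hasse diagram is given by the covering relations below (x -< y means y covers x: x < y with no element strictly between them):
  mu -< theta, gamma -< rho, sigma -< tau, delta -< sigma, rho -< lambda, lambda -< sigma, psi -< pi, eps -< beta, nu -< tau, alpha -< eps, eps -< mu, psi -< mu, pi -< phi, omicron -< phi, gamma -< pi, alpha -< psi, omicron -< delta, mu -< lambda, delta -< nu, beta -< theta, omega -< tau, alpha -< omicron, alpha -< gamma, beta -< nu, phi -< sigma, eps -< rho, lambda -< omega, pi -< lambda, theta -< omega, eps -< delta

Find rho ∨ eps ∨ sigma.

sigma

Common upper bounds of {rho, eps, sigma}: sigma, tau.
The least among these is sigma.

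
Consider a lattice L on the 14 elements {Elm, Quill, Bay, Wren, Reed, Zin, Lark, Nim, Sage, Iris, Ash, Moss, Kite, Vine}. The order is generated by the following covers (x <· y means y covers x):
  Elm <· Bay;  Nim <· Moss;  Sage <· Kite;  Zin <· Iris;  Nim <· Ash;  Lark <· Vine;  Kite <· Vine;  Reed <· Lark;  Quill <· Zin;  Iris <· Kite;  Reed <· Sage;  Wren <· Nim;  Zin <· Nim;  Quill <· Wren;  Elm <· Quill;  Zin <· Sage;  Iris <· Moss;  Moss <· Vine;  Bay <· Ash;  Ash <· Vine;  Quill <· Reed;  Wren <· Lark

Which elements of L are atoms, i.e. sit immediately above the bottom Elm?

Bay, Quill

The atoms are exactly the elements that cover Elm: Bay, Quill.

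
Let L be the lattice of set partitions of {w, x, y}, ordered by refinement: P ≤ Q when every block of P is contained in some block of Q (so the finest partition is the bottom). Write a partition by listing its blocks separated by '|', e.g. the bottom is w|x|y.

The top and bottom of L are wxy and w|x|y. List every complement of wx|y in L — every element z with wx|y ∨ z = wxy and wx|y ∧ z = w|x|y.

Need z with wx|y ∨ z = wxy and wx|y ∧ z = w|x|y.
Checking each element gives: wy|x, w|xy.

wy|x, w|xy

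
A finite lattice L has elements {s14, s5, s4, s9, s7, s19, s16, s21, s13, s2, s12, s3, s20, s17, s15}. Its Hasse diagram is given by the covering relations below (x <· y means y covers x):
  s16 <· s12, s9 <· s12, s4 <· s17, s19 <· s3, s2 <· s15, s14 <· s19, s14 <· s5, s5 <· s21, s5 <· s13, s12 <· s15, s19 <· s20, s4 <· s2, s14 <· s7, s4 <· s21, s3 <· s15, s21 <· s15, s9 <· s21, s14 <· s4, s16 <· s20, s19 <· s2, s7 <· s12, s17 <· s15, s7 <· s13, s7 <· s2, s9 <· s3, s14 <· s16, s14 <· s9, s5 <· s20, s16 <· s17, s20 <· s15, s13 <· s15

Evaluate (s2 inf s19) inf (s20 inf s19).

s2 ∧ s19 = s19
s20 ∧ s19 = s19
s19 ∧ s19 = s19

s19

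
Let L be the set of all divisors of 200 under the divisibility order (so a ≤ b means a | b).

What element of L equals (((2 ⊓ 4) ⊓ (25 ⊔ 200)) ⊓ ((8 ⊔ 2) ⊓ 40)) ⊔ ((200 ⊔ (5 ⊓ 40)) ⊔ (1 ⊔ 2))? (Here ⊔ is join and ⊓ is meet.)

2 ∧ 4 = 2
25 ∨ 200 = 200
2 ∧ 200 = 2
8 ∨ 2 = 8
8 ∧ 40 = 8
2 ∧ 8 = 2
5 ∧ 40 = 5
200 ∨ 5 = 200
1 ∨ 2 = 2
200 ∨ 2 = 200
2 ∨ 200 = 200

200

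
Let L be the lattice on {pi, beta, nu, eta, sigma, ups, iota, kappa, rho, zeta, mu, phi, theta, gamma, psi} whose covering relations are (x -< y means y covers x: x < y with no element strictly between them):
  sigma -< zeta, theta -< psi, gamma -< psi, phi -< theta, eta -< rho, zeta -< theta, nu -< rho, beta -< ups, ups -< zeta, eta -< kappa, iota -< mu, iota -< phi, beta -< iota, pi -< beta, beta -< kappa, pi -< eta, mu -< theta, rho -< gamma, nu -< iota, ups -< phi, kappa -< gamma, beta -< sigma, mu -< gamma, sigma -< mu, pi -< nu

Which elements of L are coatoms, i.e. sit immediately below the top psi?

The coatoms are exactly the elements covered by psi: gamma, theta.

gamma, theta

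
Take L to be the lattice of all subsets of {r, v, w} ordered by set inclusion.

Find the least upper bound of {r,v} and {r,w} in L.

Under ⊆, join is union: {r,v} ∪ {r,w} = {r,v,w}.

{r,v,w}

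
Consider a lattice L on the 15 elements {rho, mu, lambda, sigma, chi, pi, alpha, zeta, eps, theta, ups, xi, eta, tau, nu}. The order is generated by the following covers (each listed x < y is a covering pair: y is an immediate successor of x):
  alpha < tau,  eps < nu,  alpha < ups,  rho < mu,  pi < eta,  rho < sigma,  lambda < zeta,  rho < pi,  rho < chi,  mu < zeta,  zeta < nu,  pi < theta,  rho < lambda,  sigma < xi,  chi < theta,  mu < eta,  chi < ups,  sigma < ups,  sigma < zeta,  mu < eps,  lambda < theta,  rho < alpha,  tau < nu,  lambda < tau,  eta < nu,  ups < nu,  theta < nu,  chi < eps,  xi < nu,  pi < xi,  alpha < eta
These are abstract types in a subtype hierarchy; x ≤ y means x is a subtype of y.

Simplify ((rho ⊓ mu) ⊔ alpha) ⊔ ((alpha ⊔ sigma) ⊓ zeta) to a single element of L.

ups

rho ∧ mu = rho
rho ∨ alpha = alpha
alpha ∨ sigma = ups
ups ∧ zeta = sigma
alpha ∨ sigma = ups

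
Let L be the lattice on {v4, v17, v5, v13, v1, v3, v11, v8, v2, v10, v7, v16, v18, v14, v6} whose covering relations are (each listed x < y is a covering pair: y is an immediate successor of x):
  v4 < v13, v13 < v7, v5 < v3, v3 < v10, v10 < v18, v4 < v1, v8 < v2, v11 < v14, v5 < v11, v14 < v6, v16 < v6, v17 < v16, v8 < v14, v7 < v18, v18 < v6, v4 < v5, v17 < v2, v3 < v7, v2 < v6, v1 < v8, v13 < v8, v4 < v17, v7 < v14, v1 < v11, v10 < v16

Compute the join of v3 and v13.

v7

Common upper bounds of {v3, v13}: v14, v18, v6, v7.
The least among these is v7.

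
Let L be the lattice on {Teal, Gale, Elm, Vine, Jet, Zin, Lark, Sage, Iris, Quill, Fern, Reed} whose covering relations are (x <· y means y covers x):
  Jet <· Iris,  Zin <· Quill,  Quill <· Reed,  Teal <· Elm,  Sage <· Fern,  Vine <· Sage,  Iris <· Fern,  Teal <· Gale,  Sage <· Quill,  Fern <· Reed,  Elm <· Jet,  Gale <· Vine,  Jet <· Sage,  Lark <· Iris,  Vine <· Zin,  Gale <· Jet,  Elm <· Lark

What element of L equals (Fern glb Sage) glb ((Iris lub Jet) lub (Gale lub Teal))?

Jet

Fern ∧ Sage = Sage
Iris ∨ Jet = Iris
Gale ∨ Teal = Gale
Iris ∨ Gale = Iris
Sage ∧ Iris = Jet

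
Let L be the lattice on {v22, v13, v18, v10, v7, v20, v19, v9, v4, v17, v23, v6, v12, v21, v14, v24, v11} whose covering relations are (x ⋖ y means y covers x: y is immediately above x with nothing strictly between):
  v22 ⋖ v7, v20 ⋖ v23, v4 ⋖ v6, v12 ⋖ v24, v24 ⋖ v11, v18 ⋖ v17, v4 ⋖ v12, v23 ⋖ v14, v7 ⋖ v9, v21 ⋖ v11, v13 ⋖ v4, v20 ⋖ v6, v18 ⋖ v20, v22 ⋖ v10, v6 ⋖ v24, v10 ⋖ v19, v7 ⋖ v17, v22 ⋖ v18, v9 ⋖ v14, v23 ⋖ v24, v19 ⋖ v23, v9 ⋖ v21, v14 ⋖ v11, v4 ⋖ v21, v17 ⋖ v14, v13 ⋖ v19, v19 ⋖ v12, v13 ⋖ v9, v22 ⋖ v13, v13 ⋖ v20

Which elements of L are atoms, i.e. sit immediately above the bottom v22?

The atoms are exactly the elements that cover v22: v10, v13, v18, v7.

v10, v13, v18, v7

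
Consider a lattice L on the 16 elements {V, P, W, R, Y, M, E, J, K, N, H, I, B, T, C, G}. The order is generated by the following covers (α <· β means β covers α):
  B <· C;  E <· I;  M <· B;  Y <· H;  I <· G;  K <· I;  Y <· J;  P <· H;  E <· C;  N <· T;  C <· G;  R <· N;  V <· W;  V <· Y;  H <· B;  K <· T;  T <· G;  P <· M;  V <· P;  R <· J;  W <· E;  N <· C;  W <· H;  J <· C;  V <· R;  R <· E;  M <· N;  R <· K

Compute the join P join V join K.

T

Common upper bounds of {P, V, K}: G, T.
The least among these is T.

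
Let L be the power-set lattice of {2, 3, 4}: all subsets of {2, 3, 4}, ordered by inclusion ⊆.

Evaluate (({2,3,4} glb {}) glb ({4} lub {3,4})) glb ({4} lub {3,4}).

{}

{2,3,4} ∧ {} = {}
{4} ∨ {3,4} = {3,4}
{} ∧ {3,4} = {}
{4} ∨ {3,4} = {3,4}
{} ∧ {3,4} = {}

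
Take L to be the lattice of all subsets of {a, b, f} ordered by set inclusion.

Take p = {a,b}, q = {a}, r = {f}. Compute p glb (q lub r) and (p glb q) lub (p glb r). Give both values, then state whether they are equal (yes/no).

q lub r = {a,f}, so p glb (q lub r) = {a,b} glb {a,f} = {a}.
p glb q = {a} and p glb r = {}, so (p glb q) lub (p glb r) = {a} lub {} = {a}.
Equal: yes.

{a}; {a}; yes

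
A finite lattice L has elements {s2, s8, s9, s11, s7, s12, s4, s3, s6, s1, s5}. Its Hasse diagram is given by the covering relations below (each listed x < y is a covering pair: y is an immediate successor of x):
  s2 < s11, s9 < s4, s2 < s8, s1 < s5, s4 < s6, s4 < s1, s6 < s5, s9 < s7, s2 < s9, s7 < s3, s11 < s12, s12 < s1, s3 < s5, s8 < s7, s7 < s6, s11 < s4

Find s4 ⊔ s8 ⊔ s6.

s6

Common upper bounds of {s4, s8, s6}: s5, s6.
The least among these is s6.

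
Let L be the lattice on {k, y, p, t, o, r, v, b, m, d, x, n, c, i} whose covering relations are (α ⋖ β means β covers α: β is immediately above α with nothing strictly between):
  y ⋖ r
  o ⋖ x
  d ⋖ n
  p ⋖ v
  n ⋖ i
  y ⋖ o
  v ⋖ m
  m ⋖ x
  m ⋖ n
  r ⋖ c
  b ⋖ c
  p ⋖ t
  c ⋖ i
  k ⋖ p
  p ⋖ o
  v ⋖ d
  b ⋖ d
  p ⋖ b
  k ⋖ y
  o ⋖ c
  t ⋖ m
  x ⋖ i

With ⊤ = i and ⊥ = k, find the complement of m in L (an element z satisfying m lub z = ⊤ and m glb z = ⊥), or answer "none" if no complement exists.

r

Need z with m ∨ z = i and m ∧ z = k.
Checking each element gives: r.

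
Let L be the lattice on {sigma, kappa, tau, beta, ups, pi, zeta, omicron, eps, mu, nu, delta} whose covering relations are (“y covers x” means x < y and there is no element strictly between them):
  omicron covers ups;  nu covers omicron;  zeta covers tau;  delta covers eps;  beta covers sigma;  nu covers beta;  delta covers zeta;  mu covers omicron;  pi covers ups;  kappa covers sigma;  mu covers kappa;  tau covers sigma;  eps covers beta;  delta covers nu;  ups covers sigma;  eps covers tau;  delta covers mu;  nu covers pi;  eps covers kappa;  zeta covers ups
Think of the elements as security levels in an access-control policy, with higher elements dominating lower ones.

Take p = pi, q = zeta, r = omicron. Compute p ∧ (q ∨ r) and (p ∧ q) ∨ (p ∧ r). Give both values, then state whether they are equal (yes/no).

pi; ups; no

q ∨ r = delta, so p ∧ (q ∨ r) = pi ∧ delta = pi.
p ∧ q = ups and p ∧ r = ups, so (p ∧ q) ∨ (p ∧ r) = ups ∨ ups = ups.
Equal: no.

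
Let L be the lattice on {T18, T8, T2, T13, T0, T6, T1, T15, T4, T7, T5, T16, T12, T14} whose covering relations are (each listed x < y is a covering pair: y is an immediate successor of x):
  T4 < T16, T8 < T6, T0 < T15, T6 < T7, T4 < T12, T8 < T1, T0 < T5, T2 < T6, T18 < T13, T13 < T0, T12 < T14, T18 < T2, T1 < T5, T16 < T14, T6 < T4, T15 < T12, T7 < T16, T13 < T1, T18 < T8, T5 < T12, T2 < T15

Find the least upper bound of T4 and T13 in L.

Common upper bounds of {T4, T13}: T12, T14.
The least among these is T12.

T12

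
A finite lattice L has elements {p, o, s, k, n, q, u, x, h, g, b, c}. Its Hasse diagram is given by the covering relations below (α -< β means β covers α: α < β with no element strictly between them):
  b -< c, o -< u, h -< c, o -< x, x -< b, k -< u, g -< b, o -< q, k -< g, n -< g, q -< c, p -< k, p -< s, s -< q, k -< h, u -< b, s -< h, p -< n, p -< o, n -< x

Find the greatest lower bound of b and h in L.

k

Common lower bounds of {b, h}: k, p.
The greatest among these is k.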